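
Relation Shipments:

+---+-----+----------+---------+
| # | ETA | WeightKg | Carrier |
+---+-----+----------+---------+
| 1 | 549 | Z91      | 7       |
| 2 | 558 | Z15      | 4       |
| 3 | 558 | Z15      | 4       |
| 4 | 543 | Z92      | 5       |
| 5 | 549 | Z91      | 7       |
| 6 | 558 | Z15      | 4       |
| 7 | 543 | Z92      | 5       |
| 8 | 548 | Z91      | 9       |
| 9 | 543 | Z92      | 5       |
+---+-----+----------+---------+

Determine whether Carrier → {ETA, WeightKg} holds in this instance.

Carrier=7: rows 1, 5 → {ETA,WeightKg} = (549, Z91), (549, Z91) ✓
Carrier=4: rows 2, 3, 6 → {ETA,WeightKg} = (558, Z15), (558, Z15), (558, Z15) ✓
Carrier=5: rows 4, 7, 9 → {ETA,WeightKg} = (543, Z92), (543, Z92), (543, Z92) ✓
Carrier=9: row 8 → {ETA,WeightKg} = (548, Z91) ✓
Every Carrier value is associated with a single {ETA, WeightKg} value, so Carrier → {ETA, WeightKg} holds.

Yes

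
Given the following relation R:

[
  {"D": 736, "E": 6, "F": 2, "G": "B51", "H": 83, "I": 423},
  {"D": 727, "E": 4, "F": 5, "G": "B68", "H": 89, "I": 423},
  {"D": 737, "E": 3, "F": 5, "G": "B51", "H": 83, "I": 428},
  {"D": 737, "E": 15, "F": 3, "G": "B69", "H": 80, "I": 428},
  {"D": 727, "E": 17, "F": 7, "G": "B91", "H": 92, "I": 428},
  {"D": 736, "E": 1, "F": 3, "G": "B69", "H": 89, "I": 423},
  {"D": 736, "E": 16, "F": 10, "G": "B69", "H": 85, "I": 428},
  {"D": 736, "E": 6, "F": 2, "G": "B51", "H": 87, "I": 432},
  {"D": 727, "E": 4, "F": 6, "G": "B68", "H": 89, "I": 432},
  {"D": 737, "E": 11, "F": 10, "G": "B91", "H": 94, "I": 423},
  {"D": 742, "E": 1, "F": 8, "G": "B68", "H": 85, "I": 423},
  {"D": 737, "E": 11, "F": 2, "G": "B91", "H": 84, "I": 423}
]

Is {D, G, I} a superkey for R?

No

Two distinct rows share (D=737, G=B91, I=423), so {D, G, I} does not determine every attribute — not a superkey.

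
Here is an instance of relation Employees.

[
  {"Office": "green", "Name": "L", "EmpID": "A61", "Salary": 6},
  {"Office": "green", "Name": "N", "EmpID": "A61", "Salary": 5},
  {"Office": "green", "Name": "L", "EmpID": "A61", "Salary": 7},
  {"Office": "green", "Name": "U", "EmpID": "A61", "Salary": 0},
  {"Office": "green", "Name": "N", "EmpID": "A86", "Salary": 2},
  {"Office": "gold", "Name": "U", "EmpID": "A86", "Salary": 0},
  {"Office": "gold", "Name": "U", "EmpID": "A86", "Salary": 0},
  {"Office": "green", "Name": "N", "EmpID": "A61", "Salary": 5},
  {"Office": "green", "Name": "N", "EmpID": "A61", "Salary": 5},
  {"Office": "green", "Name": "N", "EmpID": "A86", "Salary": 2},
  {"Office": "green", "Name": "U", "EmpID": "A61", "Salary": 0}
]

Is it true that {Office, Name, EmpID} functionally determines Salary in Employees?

(Office=green, Name=L, EmpID=A61): 2 rows → Salary takes values {6, 7} — violation
(Office=green, Name=N, EmpID=A61): 3 rows → Salary = 5, 5, 5 ✓
(Office=green, Name=U, EmpID=A61): 2 rows → Salary = 0, 0 ✓
(Office=green, Name=N, EmpID=A86): 2 rows → Salary = 2, 2 ✓
(Office=gold, Name=U, EmpID=A86): 2 rows → Salary = 0, 0 ✓
Two rows agree on {Office, Name, EmpID} but differ on Salary, so {Office, Name, EmpID} → Salary does not hold.

No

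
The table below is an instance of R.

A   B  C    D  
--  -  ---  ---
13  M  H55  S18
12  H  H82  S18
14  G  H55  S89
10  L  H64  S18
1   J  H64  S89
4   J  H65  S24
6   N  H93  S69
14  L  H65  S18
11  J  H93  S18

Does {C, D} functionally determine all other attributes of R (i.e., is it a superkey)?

Yes

All 9 rows have distinct {C, D} values, so {C, D} → (all attributes) holds and {C, D} is a superkey.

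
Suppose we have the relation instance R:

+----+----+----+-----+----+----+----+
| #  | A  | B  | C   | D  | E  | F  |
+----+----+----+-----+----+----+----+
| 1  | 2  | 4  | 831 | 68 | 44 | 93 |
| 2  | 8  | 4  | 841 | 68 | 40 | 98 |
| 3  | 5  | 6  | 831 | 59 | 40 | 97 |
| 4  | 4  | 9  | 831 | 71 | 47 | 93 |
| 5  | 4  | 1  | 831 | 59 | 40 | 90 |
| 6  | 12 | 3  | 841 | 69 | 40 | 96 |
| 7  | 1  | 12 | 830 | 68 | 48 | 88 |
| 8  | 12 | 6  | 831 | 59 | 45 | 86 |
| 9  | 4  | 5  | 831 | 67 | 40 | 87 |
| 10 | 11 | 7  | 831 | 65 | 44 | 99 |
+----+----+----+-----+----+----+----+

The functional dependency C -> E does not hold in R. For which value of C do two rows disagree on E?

C=831: rows 1, 3, 4, 5, 8, 9, 10 → E takes values {44, 40, 47, 45} — violation
C=841: rows 2, 6 → E = 40, 40 ✓
C=830: row 7 → E = 48 ✓
The only C value with inconsistent E is C=831.

831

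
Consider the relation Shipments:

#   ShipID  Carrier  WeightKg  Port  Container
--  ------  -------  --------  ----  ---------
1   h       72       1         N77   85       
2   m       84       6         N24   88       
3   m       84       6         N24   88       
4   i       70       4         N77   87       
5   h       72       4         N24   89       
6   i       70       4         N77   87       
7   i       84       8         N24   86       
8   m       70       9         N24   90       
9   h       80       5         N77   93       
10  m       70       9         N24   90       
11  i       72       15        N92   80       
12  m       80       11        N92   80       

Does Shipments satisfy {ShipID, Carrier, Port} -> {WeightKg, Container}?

(ShipID=h, Carrier=72, Port=N77): row 1 → {WeightKg,Container} = (1, 85) ✓
(ShipID=m, Carrier=84, Port=N24): rows 2, 3 → {WeightKg,Container} = (6, 88), (6, 88) ✓
(ShipID=i, Carrier=70, Port=N77): rows 4, 6 → {WeightKg,Container} = (4, 87), (4, 87) ✓
(ShipID=h, Carrier=72, Port=N24): row 5 → {WeightKg,Container} = (4, 89) ✓
(ShipID=i, Carrier=84, Port=N24): row 7 → {WeightKg,Container} = (8, 86) ✓
(ShipID=m, Carrier=70, Port=N24): rows 8, 10 → {WeightKg,Container} = (9, 90), (9, 90) ✓
(ShipID=h, Carrier=80, Port=N77): row 9 → {WeightKg,Container} = (5, 93) ✓
(ShipID=i, Carrier=72, Port=N92): row 11 → {WeightKg,Container} = (15, 80) ✓
(ShipID=m, Carrier=80, Port=N92): row 12 → {WeightKg,Container} = (11, 80) ✓
Every {ShipID, Carrier, Port} value is associated with a single {WeightKg, Container} value, so {ShipID, Carrier, Port} -> {WeightKg, Container} holds.

Yes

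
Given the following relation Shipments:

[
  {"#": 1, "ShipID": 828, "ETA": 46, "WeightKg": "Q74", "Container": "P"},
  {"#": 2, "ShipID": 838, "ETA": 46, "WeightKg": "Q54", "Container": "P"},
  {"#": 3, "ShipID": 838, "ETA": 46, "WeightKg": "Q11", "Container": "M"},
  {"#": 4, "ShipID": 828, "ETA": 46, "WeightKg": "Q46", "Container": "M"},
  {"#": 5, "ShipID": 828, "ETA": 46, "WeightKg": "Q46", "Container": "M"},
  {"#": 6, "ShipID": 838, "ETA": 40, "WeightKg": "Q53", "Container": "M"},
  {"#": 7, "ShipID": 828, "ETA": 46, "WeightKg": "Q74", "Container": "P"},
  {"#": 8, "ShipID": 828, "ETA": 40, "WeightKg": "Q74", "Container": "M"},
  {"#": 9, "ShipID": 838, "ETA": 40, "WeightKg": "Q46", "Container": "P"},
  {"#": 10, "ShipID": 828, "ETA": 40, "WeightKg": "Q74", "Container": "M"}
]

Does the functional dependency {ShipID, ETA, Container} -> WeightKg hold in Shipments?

(ShipID=828, ETA=46, Container=P): rows 1, 7 → WeightKg = Q74, Q74 ✓
(ShipID=838, ETA=46, Container=P): row 2 → WeightKg = Q54 ✓
(ShipID=838, ETA=46, Container=M): row 3 → WeightKg = Q11 ✓
(ShipID=828, ETA=46, Container=M): rows 4, 5 → WeightKg = Q46, Q46 ✓
(ShipID=838, ETA=40, Container=M): row 6 → WeightKg = Q53 ✓
(ShipID=828, ETA=40, Container=M): rows 8, 10 → WeightKg = Q74, Q74 ✓
(ShipID=838, ETA=40, Container=P): row 9 → WeightKg = Q46 ✓
Every {ShipID, ETA, Container} value is associated with a single WeightKg value, so {ShipID, ETA, Container} -> WeightKg holds.

Yes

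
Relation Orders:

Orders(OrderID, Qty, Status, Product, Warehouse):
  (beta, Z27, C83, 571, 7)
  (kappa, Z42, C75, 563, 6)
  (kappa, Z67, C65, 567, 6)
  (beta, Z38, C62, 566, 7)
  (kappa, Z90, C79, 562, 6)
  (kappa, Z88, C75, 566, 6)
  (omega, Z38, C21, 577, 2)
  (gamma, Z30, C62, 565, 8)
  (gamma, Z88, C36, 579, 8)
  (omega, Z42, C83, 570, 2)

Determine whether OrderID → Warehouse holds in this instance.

OrderID=beta: 2 rows → Warehouse = 7, 7 ✓
OrderID=kappa: 4 rows → Warehouse = 6, 6, 6, 6 ✓
OrderID=omega: 2 rows → Warehouse = 2, 2 ✓
OrderID=gamma: 2 rows → Warehouse = 8, 8 ✓
Every OrderID value is associated with a single Warehouse value, so OrderID → Warehouse holds.

Yes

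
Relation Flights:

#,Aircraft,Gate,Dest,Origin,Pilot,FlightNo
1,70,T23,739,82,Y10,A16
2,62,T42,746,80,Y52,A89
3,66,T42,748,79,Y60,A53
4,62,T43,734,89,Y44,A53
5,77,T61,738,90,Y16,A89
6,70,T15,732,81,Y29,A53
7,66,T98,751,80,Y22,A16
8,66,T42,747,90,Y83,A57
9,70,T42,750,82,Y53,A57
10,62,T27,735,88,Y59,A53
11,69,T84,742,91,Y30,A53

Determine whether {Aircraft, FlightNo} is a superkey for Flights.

Rows 4 and 10 have the same {Aircraft, FlightNo} value (Aircraft=62, FlightNo=A53) but are distinct tuples, so {Aircraft, FlightNo} does not determine every attribute — not a superkey.

No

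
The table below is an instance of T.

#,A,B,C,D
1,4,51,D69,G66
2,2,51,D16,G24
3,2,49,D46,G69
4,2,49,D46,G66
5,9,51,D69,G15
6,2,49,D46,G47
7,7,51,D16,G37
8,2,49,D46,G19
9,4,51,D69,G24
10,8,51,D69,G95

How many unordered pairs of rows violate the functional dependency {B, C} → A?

(B=51, C=D69): violating pairs (1,5), (1,10), (5,9), (5,10), (9,10) — 5 pairs.
(B=51, C=D16): violating pairs (2,7) — 1 pair.
(B=49, C=D46): all 4 rows agree on A — 0 pairs.

6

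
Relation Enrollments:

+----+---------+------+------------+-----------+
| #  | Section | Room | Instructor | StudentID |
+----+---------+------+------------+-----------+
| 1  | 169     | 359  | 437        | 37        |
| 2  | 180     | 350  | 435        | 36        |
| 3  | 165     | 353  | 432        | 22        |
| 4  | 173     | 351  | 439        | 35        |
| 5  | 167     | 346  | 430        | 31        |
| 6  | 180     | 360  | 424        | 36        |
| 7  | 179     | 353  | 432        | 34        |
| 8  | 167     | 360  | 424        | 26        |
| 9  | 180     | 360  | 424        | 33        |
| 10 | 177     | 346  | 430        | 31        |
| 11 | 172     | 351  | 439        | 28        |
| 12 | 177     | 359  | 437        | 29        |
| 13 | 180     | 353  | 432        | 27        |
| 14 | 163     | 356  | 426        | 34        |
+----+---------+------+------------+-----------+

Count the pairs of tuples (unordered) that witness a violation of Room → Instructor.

0

Room=359: all 2 rows agree on Instructor — 0 pairs.
Room=353: all 3 rows agree on Instructor — 0 pairs.
Room=351: all 2 rows agree on Instructor — 0 pairs.
Room=346: all 2 rows agree on Instructor — 0 pairs.
Room=360: all 3 rows agree on Instructor — 0 pairs.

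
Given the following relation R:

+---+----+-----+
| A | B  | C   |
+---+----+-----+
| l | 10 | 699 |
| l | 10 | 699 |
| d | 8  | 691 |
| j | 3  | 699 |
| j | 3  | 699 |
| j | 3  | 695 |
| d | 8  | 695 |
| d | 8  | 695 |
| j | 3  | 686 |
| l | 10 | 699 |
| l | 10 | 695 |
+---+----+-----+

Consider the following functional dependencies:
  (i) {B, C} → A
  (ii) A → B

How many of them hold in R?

2

(i) {B, C} → A: every LHS value maps to a single RHS value — holds.
(ii) A → B: every LHS value maps to a single RHS value — holds.
2 of the 2 dependencies hold.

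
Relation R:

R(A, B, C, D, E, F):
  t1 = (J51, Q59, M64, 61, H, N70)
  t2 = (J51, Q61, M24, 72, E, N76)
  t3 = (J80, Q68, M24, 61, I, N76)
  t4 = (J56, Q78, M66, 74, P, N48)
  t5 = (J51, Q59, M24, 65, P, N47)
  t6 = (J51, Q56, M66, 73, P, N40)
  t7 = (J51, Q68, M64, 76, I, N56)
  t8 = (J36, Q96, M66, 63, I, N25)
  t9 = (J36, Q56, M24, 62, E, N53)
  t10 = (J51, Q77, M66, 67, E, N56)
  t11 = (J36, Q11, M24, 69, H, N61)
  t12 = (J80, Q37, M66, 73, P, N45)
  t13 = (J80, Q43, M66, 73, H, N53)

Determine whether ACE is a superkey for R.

Yes

All 13 rows have distinct ACE values, so ACE → (all attributes) holds and ACE is a superkey.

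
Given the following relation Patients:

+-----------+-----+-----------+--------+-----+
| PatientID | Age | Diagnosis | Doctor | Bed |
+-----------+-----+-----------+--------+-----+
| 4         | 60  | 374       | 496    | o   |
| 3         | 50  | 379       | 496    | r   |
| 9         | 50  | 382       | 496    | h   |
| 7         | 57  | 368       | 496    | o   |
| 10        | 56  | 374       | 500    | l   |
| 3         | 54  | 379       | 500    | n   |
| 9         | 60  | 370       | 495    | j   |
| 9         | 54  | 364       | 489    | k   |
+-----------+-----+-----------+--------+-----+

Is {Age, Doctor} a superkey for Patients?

No

Two distinct rows share (Age=50, Doctor=496), so {Age, Doctor} does not determine every attribute — not a superkey.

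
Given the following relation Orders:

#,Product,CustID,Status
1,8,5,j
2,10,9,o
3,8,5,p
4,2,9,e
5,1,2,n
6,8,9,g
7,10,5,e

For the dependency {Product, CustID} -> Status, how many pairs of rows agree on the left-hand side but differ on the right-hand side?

1

(Product=8, CustID=5): violating pairs (1,3) — 1 pair.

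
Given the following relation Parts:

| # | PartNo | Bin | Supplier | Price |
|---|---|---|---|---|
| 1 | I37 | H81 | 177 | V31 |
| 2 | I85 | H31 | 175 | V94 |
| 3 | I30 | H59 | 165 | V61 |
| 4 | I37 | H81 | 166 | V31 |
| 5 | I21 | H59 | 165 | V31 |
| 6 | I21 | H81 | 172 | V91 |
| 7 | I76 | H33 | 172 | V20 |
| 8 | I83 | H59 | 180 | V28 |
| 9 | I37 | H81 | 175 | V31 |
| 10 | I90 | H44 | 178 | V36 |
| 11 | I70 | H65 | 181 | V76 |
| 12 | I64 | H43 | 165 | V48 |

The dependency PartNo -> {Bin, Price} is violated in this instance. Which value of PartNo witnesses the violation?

PartNo=I37: rows 1, 4, 9 → {Bin,Price} = (H81, V31), (H81, V31), (H81, V31) ✓
PartNo=I85: row 2 → {Bin,Price} = (H31, V94) ✓
PartNo=I30: row 3 → {Bin,Price} = (H59, V61) ✓
PartNo=I21: rows 5, 6 → {Bin,Price} takes values {(H59, V31), (H81, V91)} — violation
PartNo=I76: row 7 → {Bin,Price} = (H33, V20) ✓
PartNo=I83: row 8 → {Bin,Price} = (H59, V28) ✓
PartNo=I90: row 10 → {Bin,Price} = (H44, V36) ✓
PartNo=I70: row 11 → {Bin,Price} = (H65, V76) ✓
PartNo=I64: row 12 → {Bin,Price} = (H43, V48) ✓
The only PartNo value with inconsistent RHS is PartNo=I21.

I21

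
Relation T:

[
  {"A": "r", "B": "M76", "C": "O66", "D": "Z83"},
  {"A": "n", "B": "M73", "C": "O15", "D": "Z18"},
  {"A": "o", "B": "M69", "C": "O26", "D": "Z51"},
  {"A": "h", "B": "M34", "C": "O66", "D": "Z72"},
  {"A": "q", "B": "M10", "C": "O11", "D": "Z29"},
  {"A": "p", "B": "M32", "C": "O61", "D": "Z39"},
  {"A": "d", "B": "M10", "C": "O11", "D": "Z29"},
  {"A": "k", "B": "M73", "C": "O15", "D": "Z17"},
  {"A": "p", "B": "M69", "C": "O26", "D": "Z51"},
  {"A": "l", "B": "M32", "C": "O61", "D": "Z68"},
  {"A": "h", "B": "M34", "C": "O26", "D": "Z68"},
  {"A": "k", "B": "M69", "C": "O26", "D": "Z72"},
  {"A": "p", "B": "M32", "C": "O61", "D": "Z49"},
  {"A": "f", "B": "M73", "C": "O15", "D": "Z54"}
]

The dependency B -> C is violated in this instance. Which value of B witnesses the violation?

M34

B=M76: 1 row → C = O66 ✓
B=M73: 3 rows → C = O15, O15, O15 ✓
B=M69: 3 rows → C = O26, O26, O26 ✓
B=M34: 2 rows → C takes values {O66, O26} — violation
B=M10: 2 rows → C = O11, O11 ✓
B=M32: 3 rows → C = O61, O61, O61 ✓
The only B value with inconsistent C is B=M34.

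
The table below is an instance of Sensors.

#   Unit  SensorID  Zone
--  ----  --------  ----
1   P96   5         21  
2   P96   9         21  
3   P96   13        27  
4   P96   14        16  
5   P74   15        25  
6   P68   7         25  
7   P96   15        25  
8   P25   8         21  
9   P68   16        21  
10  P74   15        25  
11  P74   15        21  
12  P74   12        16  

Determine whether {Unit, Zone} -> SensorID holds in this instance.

(Unit=P96, Zone=21): rows 1, 2 → SensorID takes values {5, 9} — violation
(Unit=P96, Zone=27): row 3 → SensorID = 13 ✓
(Unit=P96, Zone=16): row 4 → SensorID = 14 ✓
(Unit=P74, Zone=25): rows 5, 10 → SensorID = 15, 15 ✓
(Unit=P68, Zone=25): row 6 → SensorID = 7 ✓
(Unit=P96, Zone=25): row 7 → SensorID = 15 ✓
(Unit=P25, Zone=21): row 8 → SensorID = 8 ✓
(Unit=P68, Zone=21): row 9 → SensorID = 16 ✓
(Unit=P74, Zone=21): row 11 → SensorID = 15 ✓
(Unit=P74, Zone=16): row 12 → SensorID = 12 ✓
Two rows agree on {Unit, Zone} but differ on SensorID, so {Unit, Zone} -> SensorID does not hold.

No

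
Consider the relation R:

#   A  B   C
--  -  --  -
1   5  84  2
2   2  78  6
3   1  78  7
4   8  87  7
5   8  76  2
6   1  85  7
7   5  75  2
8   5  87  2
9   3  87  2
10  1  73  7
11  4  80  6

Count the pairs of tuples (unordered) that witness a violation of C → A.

11

C=2: violating pairs (1,5), (1,9), (5,7), (5,8), (5,9), (7,9), (8,9) — 7 pairs.
C=6: violating pairs (2,11) — 1 pair.
C=7: violating pairs (3,4), (4,6), (4,10) — 3 pairs.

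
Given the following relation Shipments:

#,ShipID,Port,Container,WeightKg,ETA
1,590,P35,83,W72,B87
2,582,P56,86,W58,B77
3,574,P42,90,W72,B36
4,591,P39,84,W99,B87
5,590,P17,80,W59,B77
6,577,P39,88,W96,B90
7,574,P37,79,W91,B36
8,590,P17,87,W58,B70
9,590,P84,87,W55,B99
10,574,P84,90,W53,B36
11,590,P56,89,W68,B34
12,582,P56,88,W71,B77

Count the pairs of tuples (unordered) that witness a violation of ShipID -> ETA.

ShipID=590: violating pairs (1,5), (1,8), (1,9), (1,11), (5,8), (5,9), (5,11), (8,9), (8,11), (9,11) — 10 pairs.
ShipID=582: all 2 rows agree on ETA — 0 pairs.
ShipID=574: all 3 rows agree on ETA — 0 pairs.

10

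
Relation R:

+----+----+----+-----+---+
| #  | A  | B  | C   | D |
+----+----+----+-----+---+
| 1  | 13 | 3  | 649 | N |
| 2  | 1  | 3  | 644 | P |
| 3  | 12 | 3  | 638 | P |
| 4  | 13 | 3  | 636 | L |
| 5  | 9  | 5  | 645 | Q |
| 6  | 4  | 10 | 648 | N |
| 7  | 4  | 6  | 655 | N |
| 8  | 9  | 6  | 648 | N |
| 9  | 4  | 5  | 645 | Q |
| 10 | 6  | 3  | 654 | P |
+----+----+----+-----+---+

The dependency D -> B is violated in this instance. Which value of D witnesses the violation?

D=N: rows 1, 6, 7, 8 → B takes values {3, 10, 6} — violation
D=P: rows 2, 3, 10 → B = 3, 3, 3 ✓
D=L: row 4 → B = 3 ✓
D=Q: rows 5, 9 → B = 5, 5 ✓
The only D value with inconsistent B is D=N.

N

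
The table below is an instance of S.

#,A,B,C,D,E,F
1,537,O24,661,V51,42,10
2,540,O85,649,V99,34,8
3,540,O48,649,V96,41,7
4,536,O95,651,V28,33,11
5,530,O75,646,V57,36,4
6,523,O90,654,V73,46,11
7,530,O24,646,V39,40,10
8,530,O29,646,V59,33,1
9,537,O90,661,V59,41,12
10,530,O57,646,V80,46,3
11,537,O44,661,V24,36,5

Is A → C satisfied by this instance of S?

A=537: rows 1, 9, 11 → C = 661, 661, 661 ✓
A=540: rows 2, 3 → C = 649, 649 ✓
A=536: row 4 → C = 651 ✓
A=530: rows 5, 7, 8, 10 → C = 646, 646, 646, 646 ✓
A=523: row 6 → C = 654 ✓
Every A value is associated with a single C value, so A → C holds.

Yes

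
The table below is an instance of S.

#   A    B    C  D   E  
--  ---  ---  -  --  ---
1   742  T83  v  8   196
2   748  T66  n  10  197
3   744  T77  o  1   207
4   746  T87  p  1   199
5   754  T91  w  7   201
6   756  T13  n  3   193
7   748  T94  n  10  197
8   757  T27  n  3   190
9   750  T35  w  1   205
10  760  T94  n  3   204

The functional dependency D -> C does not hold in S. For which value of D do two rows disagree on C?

D=8: row 1 → C = v ✓
D=10: rows 2, 7 → C = n, n ✓
D=1: rows 3, 4, 9 → C takes values {o, p, w} — violation
D=7: row 5 → C = w ✓
D=3: rows 6, 8, 10 → C = n, n, n ✓
The only D value with inconsistent C is D=1.

1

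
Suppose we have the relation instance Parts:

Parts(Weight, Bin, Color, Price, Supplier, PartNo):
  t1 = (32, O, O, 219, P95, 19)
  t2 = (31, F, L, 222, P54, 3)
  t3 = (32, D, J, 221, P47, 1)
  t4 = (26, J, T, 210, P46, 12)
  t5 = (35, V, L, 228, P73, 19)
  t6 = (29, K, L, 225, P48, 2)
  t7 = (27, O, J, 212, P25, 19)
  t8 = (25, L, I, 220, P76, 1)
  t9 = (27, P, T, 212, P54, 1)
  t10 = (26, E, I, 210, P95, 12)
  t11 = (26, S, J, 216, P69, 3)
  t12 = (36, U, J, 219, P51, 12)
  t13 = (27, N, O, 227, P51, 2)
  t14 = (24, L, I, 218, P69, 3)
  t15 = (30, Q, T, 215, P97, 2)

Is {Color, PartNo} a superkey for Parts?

Yes

All 15 rows have distinct {Color, PartNo} values, so {Color, PartNo} → (all attributes) holds and {Color, PartNo} is a superkey.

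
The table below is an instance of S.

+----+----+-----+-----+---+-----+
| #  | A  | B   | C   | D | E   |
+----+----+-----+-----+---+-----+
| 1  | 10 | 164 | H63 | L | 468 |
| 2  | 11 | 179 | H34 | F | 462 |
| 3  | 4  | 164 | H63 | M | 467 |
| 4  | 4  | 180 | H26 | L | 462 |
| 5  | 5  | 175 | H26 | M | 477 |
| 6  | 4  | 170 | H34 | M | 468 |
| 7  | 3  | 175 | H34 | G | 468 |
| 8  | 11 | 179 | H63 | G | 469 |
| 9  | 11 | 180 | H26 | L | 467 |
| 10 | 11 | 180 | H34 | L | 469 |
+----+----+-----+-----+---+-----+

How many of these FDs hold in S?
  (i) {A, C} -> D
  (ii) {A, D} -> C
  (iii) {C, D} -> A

(i) {A, C} -> D: (A=11, C=H34): rows 2, 10 → D takes values {F, L} — violation — fails.
(ii) {A, D} -> C: (A=4, D=M): rows 3, 6 → C takes values {H63, H34} — violation; (A=11, D=L): rows 9, 10 → C takes values {H26, H34} — violation — fails.
(iii) {C, D} -> A: (C=H26, D=L): rows 4, 9 → A takes values {4, 11} — violation — fails.
None of the 3 dependencies hold.

0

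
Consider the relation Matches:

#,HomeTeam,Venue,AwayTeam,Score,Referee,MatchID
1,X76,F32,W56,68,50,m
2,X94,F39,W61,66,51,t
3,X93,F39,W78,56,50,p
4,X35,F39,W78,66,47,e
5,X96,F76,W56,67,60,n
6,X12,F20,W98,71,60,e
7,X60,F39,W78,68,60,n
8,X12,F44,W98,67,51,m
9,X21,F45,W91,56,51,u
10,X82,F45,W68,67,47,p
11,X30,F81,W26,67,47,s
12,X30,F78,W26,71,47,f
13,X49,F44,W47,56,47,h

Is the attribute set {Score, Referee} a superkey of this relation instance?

Rows 10 and 11 have the same {Score, Referee} value (Score=67, Referee=47) but are distinct tuples, so {Score, Referee} does not determine every attribute — not a superkey.

No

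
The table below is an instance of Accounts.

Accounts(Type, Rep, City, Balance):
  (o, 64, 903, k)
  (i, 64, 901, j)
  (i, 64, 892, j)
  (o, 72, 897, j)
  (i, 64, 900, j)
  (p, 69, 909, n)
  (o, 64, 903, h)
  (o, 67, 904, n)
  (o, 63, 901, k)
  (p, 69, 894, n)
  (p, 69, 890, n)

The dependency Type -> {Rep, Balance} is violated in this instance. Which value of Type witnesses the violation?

Type=o: 5 rows → {Rep,Balance} takes values {(64, k), (72, j), (64, h), (67, n), (63, k)} — violation
Type=i: 3 rows → {Rep,Balance} = (64, j), (64, j), (64, j) ✓
Type=p: 3 rows → {Rep,Balance} = (69, n), (69, n), (69, n) ✓
The only Type value with inconsistent RHS is Type=o.

o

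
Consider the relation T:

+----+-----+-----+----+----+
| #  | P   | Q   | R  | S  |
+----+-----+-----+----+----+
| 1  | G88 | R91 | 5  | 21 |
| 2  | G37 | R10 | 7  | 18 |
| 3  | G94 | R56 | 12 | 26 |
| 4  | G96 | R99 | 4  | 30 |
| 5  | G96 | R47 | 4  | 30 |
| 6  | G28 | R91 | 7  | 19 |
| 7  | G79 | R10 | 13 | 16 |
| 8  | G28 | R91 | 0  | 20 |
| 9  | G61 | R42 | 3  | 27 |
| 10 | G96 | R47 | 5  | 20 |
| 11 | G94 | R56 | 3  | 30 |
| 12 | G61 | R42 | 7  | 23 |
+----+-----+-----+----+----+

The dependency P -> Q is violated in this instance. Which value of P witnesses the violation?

P=G88: row 1 → Q = R91 ✓
P=G37: row 2 → Q = R10 ✓
P=G94: rows 3, 11 → Q = R56, R56 ✓
P=G96: rows 4, 5, 10 → Q takes values {R99, R47} — violation
P=G28: rows 6, 8 → Q = R91, R91 ✓
P=G79: row 7 → Q = R10 ✓
P=G61: rows 9, 12 → Q = R42, R42 ✓
The only P value with inconsistent Q is P=G96.

G96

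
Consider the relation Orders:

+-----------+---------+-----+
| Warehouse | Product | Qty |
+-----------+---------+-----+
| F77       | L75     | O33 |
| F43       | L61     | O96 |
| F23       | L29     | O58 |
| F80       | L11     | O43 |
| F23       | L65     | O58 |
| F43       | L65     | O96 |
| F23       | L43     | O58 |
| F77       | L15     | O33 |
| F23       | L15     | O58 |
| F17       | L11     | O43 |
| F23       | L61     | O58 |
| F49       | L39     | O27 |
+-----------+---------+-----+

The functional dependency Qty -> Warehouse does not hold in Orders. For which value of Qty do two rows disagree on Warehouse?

Qty=O33: 2 rows → Warehouse = F77, F77 ✓
Qty=O96: 2 rows → Warehouse = F43, F43 ✓
Qty=O58: 5 rows → Warehouse = F23, F23, F23, F23, F23 ✓
Qty=O43: 2 rows → Warehouse takes values {F80, F17} — violation
Qty=O27: 1 row → Warehouse = F49 ✓
The only Qty value with inconsistent Warehouse is Qty=O43.

O43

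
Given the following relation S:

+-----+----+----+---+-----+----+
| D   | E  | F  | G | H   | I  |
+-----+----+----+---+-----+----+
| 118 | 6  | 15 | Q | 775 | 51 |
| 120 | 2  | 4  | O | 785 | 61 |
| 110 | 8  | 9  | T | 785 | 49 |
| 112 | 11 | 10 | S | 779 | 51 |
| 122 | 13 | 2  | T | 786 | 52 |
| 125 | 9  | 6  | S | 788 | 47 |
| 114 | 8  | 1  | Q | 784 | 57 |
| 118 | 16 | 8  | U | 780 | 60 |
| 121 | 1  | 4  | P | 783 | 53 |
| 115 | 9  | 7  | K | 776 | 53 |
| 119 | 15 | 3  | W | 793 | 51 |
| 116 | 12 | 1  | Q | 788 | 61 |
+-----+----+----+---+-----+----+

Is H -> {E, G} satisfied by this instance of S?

H=775: 1 row → {E,G} = (6, Q) ✓
H=785: 2 rows → {E,G} takes values {(2, O), (8, T)} — violation
H=779: 1 row → {E,G} = (11, S) ✓
H=786: 1 row → {E,G} = (13, T) ✓
H=788: 2 rows → {E,G} takes values {(9, S), (12, Q)} — violation
H=784: 1 row → {E,G} = (8, Q) ✓
H=780: 1 row → {E,G} = (16, U) ✓
H=783: 1 row → {E,G} = (1, P) ✓
H=776: 1 row → {E,G} = (9, K) ✓
H=793: 1 row → {E,G} = (15, W) ✓
Two rows agree on H but differ on {E, G}, so H -> {E, G} does not hold.

No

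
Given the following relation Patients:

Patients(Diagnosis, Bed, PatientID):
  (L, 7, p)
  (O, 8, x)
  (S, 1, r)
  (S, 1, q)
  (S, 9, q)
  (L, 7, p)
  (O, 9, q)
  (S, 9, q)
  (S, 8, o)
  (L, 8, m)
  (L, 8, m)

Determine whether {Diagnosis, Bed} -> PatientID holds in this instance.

(Diagnosis=L, Bed=7): 2 rows → PatientID = p, p ✓
(Diagnosis=O, Bed=8): 1 row → PatientID = x ✓
(Diagnosis=S, Bed=1): 2 rows → PatientID takes values {r, q} — violation
(Diagnosis=S, Bed=9): 2 rows → PatientID = q, q ✓
(Diagnosis=O, Bed=9): 1 row → PatientID = q ✓
(Diagnosis=S, Bed=8): 1 row → PatientID = o ✓
(Diagnosis=L, Bed=8): 2 rows → PatientID = m, m ✓
Two rows agree on {Diagnosis, Bed} but differ on PatientID, so {Diagnosis, Bed} -> PatientID does not hold.

No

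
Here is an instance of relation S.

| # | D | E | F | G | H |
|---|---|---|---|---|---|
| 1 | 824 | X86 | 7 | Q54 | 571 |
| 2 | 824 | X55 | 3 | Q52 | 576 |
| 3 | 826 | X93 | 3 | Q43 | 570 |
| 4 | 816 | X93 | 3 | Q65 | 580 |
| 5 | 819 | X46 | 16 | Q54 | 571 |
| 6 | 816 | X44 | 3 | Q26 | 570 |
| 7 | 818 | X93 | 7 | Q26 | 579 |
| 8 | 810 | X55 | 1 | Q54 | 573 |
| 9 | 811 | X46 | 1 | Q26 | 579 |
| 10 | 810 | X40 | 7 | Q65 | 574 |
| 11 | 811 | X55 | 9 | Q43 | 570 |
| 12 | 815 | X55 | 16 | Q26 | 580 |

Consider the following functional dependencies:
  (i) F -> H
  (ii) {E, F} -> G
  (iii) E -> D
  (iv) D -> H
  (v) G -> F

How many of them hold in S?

(i) F -> H: F=7: rows 1, 7, 10 → H takes values {571, 579, 574} — violation; F=3: rows 2, 3, 4, 6 → H takes values {576, 570, 580} — violation; F=16: rows 5, 12 → H takes values {571, 580} — violation; F=1: rows 8, 9 → H takes values {573, 579} — violation — fails.
(ii) {E, F} -> G: (E=X93, F=3): rows 3, 4 → G takes values {Q43, Q65} — violation — fails.
(iii) E -> D: E=X55: rows 2, 8, 11, 12 → D takes values {824, 810, 811, 815} — violation; E=X93: rows 3, 4, 7 → D takes values {826, 816, 818} — violation; E=X46: rows 5, 9 → D takes values {819, 811} — violation — fails.
(iv) D -> H: D=824: rows 1, 2 → H takes values {571, 576} — violation; D=816: rows 4, 6 → H takes values {580, 570} — violation; D=810: rows 8, 10 → H takes values {573, 574} — violation; D=811: rows 9, 11 → H takes values {579, 570} — violation — fails.
(v) G -> F: G=Q54: rows 1, 5, 8 → F takes values {7, 16, 1} — violation; G=Q43: rows 3, 11 → F takes values {3, 9} — violation; G=Q65: rows 4, 10 → F takes values {3, 7} — violation; G=Q26: rows 6, 7, 9, 12 → F takes values {3, 7, 1, 16} — violation — fails.
None of the 5 dependencies hold.

0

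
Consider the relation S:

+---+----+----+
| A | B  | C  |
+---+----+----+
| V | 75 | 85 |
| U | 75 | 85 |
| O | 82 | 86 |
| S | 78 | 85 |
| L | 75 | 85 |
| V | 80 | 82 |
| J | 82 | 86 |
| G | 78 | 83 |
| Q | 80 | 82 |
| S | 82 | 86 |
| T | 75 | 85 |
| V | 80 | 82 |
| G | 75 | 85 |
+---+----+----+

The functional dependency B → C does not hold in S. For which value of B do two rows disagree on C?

78

B=75: 5 rows → C = 85, 85, 85, 85, 85 ✓
B=82: 3 rows → C = 86, 86, 86 ✓
B=78: 2 rows → C takes values {85, 83} — violation
B=80: 3 rows → C = 82, 82, 82 ✓
The only B value with inconsistent C is B=78.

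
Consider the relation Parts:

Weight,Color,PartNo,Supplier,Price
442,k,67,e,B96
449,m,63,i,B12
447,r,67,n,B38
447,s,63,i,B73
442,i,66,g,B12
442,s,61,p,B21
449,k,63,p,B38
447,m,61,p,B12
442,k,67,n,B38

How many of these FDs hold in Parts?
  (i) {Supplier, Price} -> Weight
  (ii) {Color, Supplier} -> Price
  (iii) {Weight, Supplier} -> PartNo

(i) {Supplier, Price} -> Weight: (Supplier=n, Price=B38): 2 rows → Weight takes values {447, 442} — violation — fails.
(ii) {Color, Supplier} -> Price: every LHS value maps to a single RHS value — holds.
(iii) {Weight, Supplier} -> PartNo: every LHS value maps to a single RHS value — holds.
2 of the 3 dependencies hold.

2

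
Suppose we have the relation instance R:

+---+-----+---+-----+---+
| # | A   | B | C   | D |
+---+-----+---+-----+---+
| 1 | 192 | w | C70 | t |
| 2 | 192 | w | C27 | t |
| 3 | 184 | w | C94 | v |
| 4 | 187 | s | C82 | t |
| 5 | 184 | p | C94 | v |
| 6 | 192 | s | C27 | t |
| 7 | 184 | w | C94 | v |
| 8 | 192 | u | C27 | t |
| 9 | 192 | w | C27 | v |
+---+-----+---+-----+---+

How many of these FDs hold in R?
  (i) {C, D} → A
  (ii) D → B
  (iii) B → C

1

(i) {C, D} → A: every LHS value maps to a single RHS value — holds.
(ii) D → B: D=t: rows 1, 2, 4, 6, 8 → B takes values {w, s, u} — violation; D=v: rows 3, 5, 7, 9 → B takes values {w, p} — violation — fails.
(iii) B → C: B=w: rows 1, 2, 3, 7, 9 → C takes values {C70, C27, C94} — violation; B=s: rows 4, 6 → C takes values {C82, C27} — violation — fails.
1 of the 3 dependencies holds.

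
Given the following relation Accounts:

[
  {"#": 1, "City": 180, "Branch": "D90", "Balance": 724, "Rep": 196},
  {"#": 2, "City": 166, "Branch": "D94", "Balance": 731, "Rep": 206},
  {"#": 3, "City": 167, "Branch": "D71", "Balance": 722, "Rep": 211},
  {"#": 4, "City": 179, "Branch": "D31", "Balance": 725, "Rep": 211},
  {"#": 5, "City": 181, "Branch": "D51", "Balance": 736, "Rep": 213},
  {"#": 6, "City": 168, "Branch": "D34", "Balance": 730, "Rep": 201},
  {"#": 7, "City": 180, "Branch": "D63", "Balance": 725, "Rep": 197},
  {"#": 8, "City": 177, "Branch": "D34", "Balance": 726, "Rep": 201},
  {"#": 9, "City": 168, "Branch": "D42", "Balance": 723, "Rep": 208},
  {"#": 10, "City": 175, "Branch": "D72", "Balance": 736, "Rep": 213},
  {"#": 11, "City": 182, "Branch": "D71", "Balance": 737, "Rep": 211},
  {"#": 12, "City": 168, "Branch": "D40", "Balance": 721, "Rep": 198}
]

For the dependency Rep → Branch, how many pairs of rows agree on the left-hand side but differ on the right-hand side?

3

Rep=211: violating pairs (3,4), (4,11) — 2 pairs.
Rep=213: violating pairs (5,10) — 1 pair.
Rep=201: all 2 rows agree on Branch — 0 pairs.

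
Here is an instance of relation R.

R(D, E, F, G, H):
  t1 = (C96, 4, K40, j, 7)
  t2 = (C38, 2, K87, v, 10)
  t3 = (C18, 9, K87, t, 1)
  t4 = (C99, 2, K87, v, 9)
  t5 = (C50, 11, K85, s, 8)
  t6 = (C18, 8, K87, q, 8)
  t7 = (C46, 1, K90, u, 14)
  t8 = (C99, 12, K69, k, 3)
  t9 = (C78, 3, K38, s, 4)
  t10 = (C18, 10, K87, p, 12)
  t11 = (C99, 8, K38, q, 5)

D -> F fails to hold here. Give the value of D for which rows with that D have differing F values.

D=C96: row 1 → F = K40 ✓
D=C38: row 2 → F = K87 ✓
D=C18: rows 3, 6, 10 → F = K87, K87, K87 ✓
D=C99: rows 4, 8, 11 → F takes values {K87, K69, K38} — violation
D=C50: row 5 → F = K85 ✓
D=C46: row 7 → F = K90 ✓
D=C78: row 9 → F = K38 ✓
The only D value with inconsistent F is D=C99.

C99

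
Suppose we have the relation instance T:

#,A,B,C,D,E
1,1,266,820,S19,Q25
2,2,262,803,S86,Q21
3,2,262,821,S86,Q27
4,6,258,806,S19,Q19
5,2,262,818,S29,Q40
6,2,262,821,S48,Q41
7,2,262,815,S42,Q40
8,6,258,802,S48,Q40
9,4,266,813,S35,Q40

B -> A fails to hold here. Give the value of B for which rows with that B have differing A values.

266

B=266: rows 1, 9 → A takes values {1, 4} — violation
B=262: rows 2, 3, 5, 6, 7 → A = 2, 2, 2, 2, 2 ✓
B=258: rows 4, 8 → A = 6, 6 ✓
The only B value with inconsistent A is B=266.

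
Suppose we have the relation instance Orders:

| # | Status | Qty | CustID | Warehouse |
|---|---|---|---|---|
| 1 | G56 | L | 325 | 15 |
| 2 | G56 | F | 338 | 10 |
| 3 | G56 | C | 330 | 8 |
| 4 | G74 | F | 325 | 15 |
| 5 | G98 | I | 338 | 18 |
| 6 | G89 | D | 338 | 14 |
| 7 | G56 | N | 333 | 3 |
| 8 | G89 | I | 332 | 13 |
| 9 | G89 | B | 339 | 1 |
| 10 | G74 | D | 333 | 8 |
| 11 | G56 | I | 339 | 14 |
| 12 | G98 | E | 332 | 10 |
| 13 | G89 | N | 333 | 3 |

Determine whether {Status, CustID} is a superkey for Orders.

All 13 rows have distinct {Status, CustID} values, so {Status, CustID} → (all attributes) holds and {Status, CustID} is a superkey.

Yes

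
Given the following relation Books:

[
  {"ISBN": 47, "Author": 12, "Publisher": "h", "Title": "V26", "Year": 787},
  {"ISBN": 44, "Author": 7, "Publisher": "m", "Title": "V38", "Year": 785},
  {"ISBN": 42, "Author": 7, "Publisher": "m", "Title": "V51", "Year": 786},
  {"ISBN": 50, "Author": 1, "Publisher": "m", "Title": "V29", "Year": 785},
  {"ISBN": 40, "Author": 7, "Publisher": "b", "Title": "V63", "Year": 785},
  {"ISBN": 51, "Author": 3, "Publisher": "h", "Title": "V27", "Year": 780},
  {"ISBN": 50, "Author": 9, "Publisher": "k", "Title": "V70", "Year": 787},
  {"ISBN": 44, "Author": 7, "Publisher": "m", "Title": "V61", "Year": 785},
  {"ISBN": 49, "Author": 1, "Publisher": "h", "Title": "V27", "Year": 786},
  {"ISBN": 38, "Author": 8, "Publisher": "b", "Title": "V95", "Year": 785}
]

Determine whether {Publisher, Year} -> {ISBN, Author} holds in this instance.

No

(Publisher=h, Year=787): 1 row → {ISBN,Author} = (47, 12) ✓
(Publisher=m, Year=785): 3 rows → {ISBN,Author} takes values {(44, 7), (50, 1)} — violation
(Publisher=m, Year=786): 1 row → {ISBN,Author} = (42, 7) ✓
(Publisher=b, Year=785): 2 rows → {ISBN,Author} takes values {(40, 7), (38, 8)} — violation
(Publisher=h, Year=780): 1 row → {ISBN,Author} = (51, 3) ✓
(Publisher=k, Year=787): 1 row → {ISBN,Author} = (50, 9) ✓
(Publisher=h, Year=786): 1 row → {ISBN,Author} = (49, 1) ✓
Two rows agree on {Publisher, Year} but differ on {ISBN, Author}, so {Publisher, Year} -> {ISBN, Author} does not hold.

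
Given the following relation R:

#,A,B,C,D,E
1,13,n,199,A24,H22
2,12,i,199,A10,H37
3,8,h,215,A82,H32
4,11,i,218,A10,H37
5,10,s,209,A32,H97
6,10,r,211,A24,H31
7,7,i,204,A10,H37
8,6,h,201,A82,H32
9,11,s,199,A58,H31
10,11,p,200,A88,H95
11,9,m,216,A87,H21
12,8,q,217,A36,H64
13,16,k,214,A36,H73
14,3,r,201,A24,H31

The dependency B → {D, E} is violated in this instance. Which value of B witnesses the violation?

s

B=n: row 1 → {D,E} = (A24, H22) ✓
B=i: rows 2, 4, 7 → {D,E} = (A10, H37), (A10, H37), (A10, H37) ✓
B=h: rows 3, 8 → {D,E} = (A82, H32), (A82, H32) ✓
B=s: rows 5, 9 → {D,E} takes values {(A32, H97), (A58, H31)} — violation
B=r: rows 6, 14 → {D,E} = (A24, H31), (A24, H31) ✓
B=p: row 10 → {D,E} = (A88, H95) ✓
B=m: row 11 → {D,E} = (A87, H21) ✓
B=q: row 12 → {D,E} = (A36, H64) ✓
B=k: row 13 → {D,E} = (A36, H73) ✓
The only B value with inconsistent RHS is B=s.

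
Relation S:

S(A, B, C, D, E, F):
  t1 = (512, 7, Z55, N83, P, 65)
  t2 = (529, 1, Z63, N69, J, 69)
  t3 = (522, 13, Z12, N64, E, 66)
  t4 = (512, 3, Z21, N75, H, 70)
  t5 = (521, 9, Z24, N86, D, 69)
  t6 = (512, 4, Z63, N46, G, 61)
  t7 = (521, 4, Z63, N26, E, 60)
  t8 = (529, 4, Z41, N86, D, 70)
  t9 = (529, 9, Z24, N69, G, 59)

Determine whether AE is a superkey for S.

Yes

All 9 rows have distinct AE values, so AE → (all attributes) holds and AE is a superkey.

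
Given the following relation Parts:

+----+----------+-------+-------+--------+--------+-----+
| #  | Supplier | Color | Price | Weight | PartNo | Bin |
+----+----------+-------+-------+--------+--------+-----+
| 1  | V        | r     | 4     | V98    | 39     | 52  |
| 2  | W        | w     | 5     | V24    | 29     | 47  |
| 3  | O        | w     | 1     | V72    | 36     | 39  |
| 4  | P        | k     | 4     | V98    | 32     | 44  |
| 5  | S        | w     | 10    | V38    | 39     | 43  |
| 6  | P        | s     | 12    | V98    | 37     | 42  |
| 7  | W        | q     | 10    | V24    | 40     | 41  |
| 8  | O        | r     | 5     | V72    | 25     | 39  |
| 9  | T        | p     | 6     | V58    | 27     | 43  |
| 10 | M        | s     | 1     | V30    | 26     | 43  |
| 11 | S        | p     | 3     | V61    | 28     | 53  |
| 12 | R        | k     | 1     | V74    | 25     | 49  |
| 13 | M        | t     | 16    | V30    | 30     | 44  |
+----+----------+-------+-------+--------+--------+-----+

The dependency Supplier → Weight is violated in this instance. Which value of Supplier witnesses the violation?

Supplier=V: row 1 → Weight = V98 ✓
Supplier=W: rows 2, 7 → Weight = V24, V24 ✓
Supplier=O: rows 3, 8 → Weight = V72, V72 ✓
Supplier=P: rows 4, 6 → Weight = V98, V98 ✓
Supplier=S: rows 5, 11 → Weight takes values {V38, V61} — violation
Supplier=T: row 9 → Weight = V58 ✓
Supplier=M: rows 10, 13 → Weight = V30, V30 ✓
Supplier=R: row 12 → Weight = V74 ✓
The only Supplier value with inconsistent Weight is Supplier=S.

S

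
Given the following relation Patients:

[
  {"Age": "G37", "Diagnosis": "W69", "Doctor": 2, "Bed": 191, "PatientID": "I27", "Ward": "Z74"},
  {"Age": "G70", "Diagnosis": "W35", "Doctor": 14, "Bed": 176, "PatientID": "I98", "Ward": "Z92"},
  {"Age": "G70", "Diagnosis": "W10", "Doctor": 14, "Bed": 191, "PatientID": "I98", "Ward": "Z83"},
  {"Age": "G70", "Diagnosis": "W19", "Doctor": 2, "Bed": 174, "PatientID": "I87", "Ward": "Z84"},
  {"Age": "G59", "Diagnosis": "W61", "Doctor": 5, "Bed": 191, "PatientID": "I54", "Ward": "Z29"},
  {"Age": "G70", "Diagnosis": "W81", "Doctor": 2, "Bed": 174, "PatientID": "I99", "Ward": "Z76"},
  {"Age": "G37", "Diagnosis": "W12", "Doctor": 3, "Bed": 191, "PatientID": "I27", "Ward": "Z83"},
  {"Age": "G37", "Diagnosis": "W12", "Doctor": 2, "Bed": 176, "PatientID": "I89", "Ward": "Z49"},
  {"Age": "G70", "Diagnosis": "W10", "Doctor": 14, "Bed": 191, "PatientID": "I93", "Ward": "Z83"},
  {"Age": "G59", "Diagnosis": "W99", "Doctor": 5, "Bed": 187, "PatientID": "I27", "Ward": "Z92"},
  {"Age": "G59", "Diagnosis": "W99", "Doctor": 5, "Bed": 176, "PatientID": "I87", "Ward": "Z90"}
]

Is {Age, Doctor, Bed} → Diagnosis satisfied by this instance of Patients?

(Age=G37, Doctor=2, Bed=191): 1 row → Diagnosis = W69 ✓
(Age=G70, Doctor=14, Bed=176): 1 row → Diagnosis = W35 ✓
(Age=G70, Doctor=14, Bed=191): 2 rows → Diagnosis = W10, W10 ✓
(Age=G70, Doctor=2, Bed=174): 2 rows → Diagnosis takes values {W19, W81} — violation
(Age=G59, Doctor=5, Bed=191): 1 row → Diagnosis = W61 ✓
(Age=G37, Doctor=3, Bed=191): 1 row → Diagnosis = W12 ✓
(Age=G37, Doctor=2, Bed=176): 1 row → Diagnosis = W12 ✓
(Age=G59, Doctor=5, Bed=187): 1 row → Diagnosis = W99 ✓
(Age=G59, Doctor=5, Bed=176): 1 row → Diagnosis = W99 ✓
Two rows agree on {Age, Doctor, Bed} but differ on Diagnosis, so {Age, Doctor, Bed} → Diagnosis does not hold.

No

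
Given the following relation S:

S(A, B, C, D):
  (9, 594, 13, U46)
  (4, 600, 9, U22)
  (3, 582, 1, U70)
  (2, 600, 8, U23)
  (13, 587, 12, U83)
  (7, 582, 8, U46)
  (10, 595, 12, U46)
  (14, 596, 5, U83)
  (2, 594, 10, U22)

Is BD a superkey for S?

Yes

All 9 rows have distinct BD values, so BD → (all attributes) holds and BD is a superkey.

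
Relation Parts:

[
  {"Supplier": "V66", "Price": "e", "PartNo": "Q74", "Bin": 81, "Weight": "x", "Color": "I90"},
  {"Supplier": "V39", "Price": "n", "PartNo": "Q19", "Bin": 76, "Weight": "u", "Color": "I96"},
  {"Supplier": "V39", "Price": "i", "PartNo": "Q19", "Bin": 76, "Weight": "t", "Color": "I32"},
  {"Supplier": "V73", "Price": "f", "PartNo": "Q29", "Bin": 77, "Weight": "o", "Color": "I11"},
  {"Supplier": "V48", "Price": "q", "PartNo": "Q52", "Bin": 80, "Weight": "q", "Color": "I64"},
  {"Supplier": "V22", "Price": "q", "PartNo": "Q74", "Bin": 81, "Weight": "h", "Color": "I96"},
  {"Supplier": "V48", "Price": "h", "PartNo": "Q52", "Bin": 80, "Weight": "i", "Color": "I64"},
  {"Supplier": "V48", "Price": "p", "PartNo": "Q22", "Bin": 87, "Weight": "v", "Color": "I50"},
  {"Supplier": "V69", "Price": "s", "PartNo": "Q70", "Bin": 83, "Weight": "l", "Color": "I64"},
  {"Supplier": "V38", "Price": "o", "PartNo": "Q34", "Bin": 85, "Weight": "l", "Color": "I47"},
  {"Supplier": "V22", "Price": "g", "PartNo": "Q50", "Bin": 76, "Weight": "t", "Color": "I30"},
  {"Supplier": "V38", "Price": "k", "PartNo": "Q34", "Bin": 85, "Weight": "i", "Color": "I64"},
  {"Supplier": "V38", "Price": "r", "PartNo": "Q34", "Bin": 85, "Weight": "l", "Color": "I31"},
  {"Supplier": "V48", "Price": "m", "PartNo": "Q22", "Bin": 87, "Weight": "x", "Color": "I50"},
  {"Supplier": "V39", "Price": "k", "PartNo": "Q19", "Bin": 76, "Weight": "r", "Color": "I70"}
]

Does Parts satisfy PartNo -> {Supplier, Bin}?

PartNo=Q74: 2 rows → {Supplier,Bin} takes values {(V66, 81), (V22, 81)} — violation
PartNo=Q19: 3 rows → {Supplier,Bin} = (V39, 76), (V39, 76), (V39, 76) ✓
PartNo=Q29: 1 row → {Supplier,Bin} = (V73, 77) ✓
PartNo=Q52: 2 rows → {Supplier,Bin} = (V48, 80), (V48, 80) ✓
PartNo=Q22: 2 rows → {Supplier,Bin} = (V48, 87), (V48, 87) ✓
PartNo=Q70: 1 row → {Supplier,Bin} = (V69, 83) ✓
PartNo=Q34: 3 rows → {Supplier,Bin} = (V38, 85), (V38, 85), (V38, 85) ✓
PartNo=Q50: 1 row → {Supplier,Bin} = (V22, 76) ✓
Two rows agree on PartNo but differ on {Supplier, Bin}, so PartNo -> {Supplier, Bin} does not hold.

No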